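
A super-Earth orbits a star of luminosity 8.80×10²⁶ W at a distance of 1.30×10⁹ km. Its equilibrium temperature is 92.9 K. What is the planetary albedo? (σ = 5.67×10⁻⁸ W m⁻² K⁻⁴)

d = 1.30×10⁹ km = 1.30×10¹² m.
Flux: S = L/(4πd²) = 8.80×10²⁶/(4π×(1.30×10¹²)²) = 41.4 W m⁻².
From T_eq⁴ = S(1−A)/(4σ): 1−A = 4σT_eq⁴/S.
1−A = 4 × 5.67×10⁻⁸ × (92.9)⁴ / 41.4 = 0.408.

A ≈ 0.59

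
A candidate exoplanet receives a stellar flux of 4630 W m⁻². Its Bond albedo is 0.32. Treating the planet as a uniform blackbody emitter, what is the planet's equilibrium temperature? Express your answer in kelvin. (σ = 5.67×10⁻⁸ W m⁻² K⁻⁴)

Energy balance: absorbed = emitted ⇒ πR²·S(1−A) = 4πR²·σT_eq⁴, so T_eq⁴ = S(1−A)/(4σ).
T_eq = [4630 × 0.68 / (4 × 5.67×10⁻⁸)]^(1/4) = (1.39×10¹⁰)^(1/4) = 343 K.

T_eq ≈ 343 K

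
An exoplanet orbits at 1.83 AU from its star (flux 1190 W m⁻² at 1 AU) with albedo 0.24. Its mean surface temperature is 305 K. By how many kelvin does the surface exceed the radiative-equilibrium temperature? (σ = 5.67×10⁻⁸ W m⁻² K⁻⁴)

S = 1190/1.83² = 355.3 W m⁻².
T_eq = [S(1−A)/(4σ)]^(1/4) = [355.3×0.76/(4×5.67×10⁻⁸)]^(1/4) = 185.8 K.
ΔT = T_surf − T_eq = 305 − 185.8.

ΔT ≈ 119.2 K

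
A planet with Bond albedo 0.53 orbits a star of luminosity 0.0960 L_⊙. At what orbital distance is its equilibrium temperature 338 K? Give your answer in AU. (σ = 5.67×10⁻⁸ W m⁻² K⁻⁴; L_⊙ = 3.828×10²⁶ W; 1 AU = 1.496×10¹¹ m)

d ≈ 0.144 AU

L = 0.0960 × 3.828×10²⁶ = 3.67×10²⁵ W.
From T_eq⁴ = L(1−A)/(16πσd²): d = √[L(1−A)/(16πσT_eq⁴)].
d = √[3.67×10²⁵ × 0.47 / (16π × 5.67×10⁻⁸ × (338)⁴)] = 2.15×10¹⁰ m = 0.144 AU.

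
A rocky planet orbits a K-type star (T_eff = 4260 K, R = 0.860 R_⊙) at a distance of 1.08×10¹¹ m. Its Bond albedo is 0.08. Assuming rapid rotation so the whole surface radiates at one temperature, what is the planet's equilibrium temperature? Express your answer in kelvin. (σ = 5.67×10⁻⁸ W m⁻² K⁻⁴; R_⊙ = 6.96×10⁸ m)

R_⋆ = 0.860 × 6.96×10⁸ = 5.99×10⁸ m.
L = 4πR_⋆²σT_⋆⁴ = 4π(5.99×10⁸)² × 5.67×10⁻⁸ × (4260)⁴ = 8.41×10²⁵ W.
S = L/(4πd²) = 574 W m⁻².
Energy balance: absorbed = emitted ⇒ πR²·S(1−A) = 4πR²·σT_eq⁴, so T_eq⁴ = S(1−A)/(4σ).
T_eq = [574 × 0.92 / (4 × 5.67×10⁻⁸)]^(1/4) = (2.33×10⁹)^(1/4) = 220 K.

T_eq ≈ 220 K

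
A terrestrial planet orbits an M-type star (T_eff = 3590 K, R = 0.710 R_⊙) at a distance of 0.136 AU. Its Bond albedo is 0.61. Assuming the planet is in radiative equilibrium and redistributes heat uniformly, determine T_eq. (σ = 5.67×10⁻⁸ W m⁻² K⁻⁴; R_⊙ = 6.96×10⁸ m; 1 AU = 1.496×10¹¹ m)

R_⋆ = 0.710 × 6.96×10⁸ = 4.94×10⁸ m.
d = 0.136 AU = 2.03×10¹⁰ m.
L = 4πR_⋆²σT_⋆⁴ = 4π(4.94×10⁸)² × 5.67×10⁻⁸ × (3590)⁴ = 2.89×10²⁵ W.
S = L/(4πd²) = 5560 W m⁻².
Energy balance: absorbed = emitted ⇒ πR²·S(1−A) = 4πR²·σT_eq⁴, so T_eq⁴ = S(1−A)/(4σ).
T_eq = [5560 × 0.39 / (4 × 5.67×10⁻⁸)]^(1/4) = (9.55×10⁹)^(1/4) = 313 K.

T_eq ≈ 313 K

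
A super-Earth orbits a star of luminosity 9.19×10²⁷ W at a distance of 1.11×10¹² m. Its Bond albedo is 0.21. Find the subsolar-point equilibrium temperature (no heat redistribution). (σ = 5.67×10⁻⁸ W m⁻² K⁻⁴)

Flux: S = L/(4πd²) = 9.19×10²⁷/(4π×(1.11×10¹²)²) = 594 W m⁻².
At the subsolar point the surface absorbs S(1−A) and emits σT⁴ per unit area — no factor of 4, since only the local patch is in balance.
T = [594 × 0.79 / 5.67×10⁻⁸]^(1/4) = (8.27×10⁹)^(1/4) = 302 K.

T_ss ≈ 302 K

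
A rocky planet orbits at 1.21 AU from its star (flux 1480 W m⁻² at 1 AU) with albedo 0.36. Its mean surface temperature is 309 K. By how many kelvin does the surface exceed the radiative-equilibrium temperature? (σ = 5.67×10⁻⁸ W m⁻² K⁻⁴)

S = 1480/1.21² = 1011 W m⁻².
T_eq = [S(1−A)/(4σ)]^(1/4) = [1011×0.64/(4×5.67×10⁻⁸)]^(1/4) = 231.1 K.
ΔT = T_surf − T_eq = 309 − 231.1.

ΔT ≈ 77.9 K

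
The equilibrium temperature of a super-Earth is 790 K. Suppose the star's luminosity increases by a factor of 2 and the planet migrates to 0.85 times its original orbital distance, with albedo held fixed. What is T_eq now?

T_eq ∝ L^(1/4) · d^(−1/2).
T′ = 790 × 2^(1/4) / 0.85^(1/2) = 1020 K.

T_eq ≈ 1020 K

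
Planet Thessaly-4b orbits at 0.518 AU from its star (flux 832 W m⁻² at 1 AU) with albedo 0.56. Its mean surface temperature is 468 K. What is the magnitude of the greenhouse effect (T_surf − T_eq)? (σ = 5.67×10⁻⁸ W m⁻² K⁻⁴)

ΔT ≈ 189.5 K

S = 832/0.518² = 3101 W m⁻².
T_eq = [S(1−A)/(4σ)]^(1/4) = [3101×0.44/(4×5.67×10⁻⁸)]^(1/4) = 278.5 K.
ΔT = T_surf − T_eq = 468 − 278.5.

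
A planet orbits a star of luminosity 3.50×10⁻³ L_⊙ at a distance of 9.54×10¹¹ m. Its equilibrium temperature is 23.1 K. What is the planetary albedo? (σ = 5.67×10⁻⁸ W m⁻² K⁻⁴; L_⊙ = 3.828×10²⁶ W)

L = 3.50×10⁻³ × 3.828×10²⁶ = 1.34×10²⁴ W.
Flux: S = L/(4πd²) = 1.34×10²⁴/(4π×(9.54×10¹¹)²) = 0.117 W m⁻².
From T_eq⁴ = S(1−A)/(4σ): 1−A = 4σT_eq⁴/S.
1−A = 4 × 5.67×10⁻⁸ × (23.1)⁴ / 0.117 = 0.551.

A ≈ 0.45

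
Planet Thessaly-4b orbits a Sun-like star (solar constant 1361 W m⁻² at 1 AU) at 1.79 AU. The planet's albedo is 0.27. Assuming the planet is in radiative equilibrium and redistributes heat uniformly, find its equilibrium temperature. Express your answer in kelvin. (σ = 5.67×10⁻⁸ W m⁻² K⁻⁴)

T_eq ≈ 192 K

Flux at 1.79 AU: S = 1361/1.79² = 425 W m⁻².
Energy balance: absorbed = emitted ⇒ πR²·S(1−A) = 4πR²·σT_eq⁴, so T_eq⁴ = S(1−A)/(4σ).
T_eq = [425 × 0.73 / (4 × 5.67×10⁻⁸)]^(1/4) = (1.37×10⁹)^(1/4) = 192 K.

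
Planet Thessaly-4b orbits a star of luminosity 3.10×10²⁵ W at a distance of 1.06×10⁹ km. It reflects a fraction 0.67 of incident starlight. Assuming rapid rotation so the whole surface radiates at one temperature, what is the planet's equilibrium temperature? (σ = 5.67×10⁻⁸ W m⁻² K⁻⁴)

T_eq ≈ 42.3 K

d = 1.06×10⁹ km = 1.06×10¹² m.
Flux: S = L/(4πd²) = 3.10×10²⁵/(4π×(1.06×10¹²)²) = 2.20 W m⁻².
Energy balance: absorbed = emitted ⇒ πR²·S(1−A) = 4πR²·σT_eq⁴, so T_eq⁴ = S(1−A)/(4σ).
T_eq = [2.20 × 0.33 / (4 × 5.67×10⁻⁸)]^(1/4) = (3.19×10⁶)^(1/4) = 42.3 K.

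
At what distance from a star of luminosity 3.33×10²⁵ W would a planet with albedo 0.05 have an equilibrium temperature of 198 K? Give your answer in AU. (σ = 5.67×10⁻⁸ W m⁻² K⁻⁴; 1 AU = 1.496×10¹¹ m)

From T_eq⁴ = L(1−A)/(16πσd²): d = √[L(1−A)/(16πσT_eq⁴)].
d = √[3.33×10²⁵ × 0.95 / (16π × 5.67×10⁻⁸ × (198)⁴)] = 8.50×10¹⁰ m = 0.568 AU.

d ≈ 0.568 AU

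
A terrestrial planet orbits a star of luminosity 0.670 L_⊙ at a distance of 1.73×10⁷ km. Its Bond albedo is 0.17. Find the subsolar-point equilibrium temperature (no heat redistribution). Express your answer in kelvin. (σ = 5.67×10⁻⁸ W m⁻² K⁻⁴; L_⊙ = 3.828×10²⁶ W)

d = 1.73×10⁷ km = 1.73×10¹⁰ m.
L = 0.670 × 3.828×10²⁶ = 2.56×10²⁶ W.
Flux: S = L/(4πd²) = 2.56×10²⁶/(4π×(1.73×10¹⁰)²) = 6.82×10⁴ W m⁻².
At the subsolar point the surface absorbs S(1−A) and emits σT⁴ per unit area — no factor of 4, since only the local patch is in balance.
T = [6.82×10⁴ × 0.83 / 5.67×10⁻⁸]^(1/4) = (9.98×10¹¹)^(1/4) = 1000 K.

T_ss ≈ 1000 K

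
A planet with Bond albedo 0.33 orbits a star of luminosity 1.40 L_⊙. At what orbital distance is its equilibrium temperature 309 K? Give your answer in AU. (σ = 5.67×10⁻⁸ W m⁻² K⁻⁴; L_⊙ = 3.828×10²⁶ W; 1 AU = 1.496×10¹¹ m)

L = 1.40 × 3.828×10²⁶ = 5.36×10²⁶ W.
From T_eq⁴ = L(1−A)/(16πσd²): d = √[L(1−A)/(16πσT_eq⁴)].
d = √[5.36×10²⁶ × 0.67 / (16π × 5.67×10⁻⁸ × (309)⁴)] = 1.18×10¹¹ m = 0.786 AU.

d ≈ 0.786 AU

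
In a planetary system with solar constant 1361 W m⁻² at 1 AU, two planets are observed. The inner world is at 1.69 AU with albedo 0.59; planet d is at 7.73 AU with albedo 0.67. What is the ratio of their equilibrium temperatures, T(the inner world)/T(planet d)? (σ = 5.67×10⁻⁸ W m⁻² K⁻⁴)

T₁/T₂ ≈ 2.258

T_eq = [S₀(1−A)/(4σd²)]^(1/4), so T ∝ (1−A)^(1/4) / √d.
T₁ = [1361×0.41/(4×5.67×10⁻⁸×1.69²)]^(1/4) = 171.32 K.
T₂ = [1361×0.33/(4×5.67×10⁻⁸×7.73²)]^(1/4) = 75.87 K.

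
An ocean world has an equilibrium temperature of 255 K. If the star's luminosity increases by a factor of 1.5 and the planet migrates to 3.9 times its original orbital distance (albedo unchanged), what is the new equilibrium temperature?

T_eq ∝ L^(1/4) · d^(−1/2).
T′ = 255 × 1.5^(1/4) / 3.9^(1/2) = 143 K.

T_eq ≈ 143 K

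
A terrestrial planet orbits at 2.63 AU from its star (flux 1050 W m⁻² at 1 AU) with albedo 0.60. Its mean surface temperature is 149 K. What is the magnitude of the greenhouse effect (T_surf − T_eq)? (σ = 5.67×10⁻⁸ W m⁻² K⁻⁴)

S = 1050/2.63² = 151.8 W m⁻².
T_eq = [S(1−A)/(4σ)]^(1/4) = [151.8×0.40/(4×5.67×10⁻⁸)]^(1/4) = 127.9 K.
ΔT = T_surf − T_eq = 149 − 127.9.

ΔT ≈ 21.1 K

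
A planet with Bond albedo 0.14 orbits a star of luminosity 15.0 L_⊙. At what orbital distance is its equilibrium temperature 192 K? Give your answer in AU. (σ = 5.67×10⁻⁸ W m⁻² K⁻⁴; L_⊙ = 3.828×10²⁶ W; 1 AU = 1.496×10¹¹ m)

d ≈ 7.55 AU

L = 15.0 × 3.828×10²⁶ = 5.74×10²⁷ W.
From T_eq⁴ = L(1−A)/(16πσd²): d = √[L(1−A)/(16πσT_eq⁴)].
d = √[5.74×10²⁷ × 0.86 / (16π × 5.67×10⁻⁸ × (192)⁴)] = 1.13×10¹² m = 7.55 AU.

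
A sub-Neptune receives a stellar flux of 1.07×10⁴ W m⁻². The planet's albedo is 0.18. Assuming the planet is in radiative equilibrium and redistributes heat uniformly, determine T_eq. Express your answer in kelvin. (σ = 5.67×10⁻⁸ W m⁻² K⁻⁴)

Energy balance: absorbed = emitted ⇒ πR²·S(1−A) = 4πR²·σT_eq⁴, so T_eq⁴ = S(1−A)/(4σ).
T_eq = [1.07×10⁴ × 0.82 / (4 × 5.67×10⁻⁸)]^(1/4) = (3.87×10¹⁰)^(1/4) = 443 K.

T_eq ≈ 443 K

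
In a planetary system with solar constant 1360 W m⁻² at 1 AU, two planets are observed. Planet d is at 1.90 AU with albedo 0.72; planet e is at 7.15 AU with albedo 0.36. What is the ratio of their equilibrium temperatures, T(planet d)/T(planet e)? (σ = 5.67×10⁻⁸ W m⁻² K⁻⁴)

T₁/T₂ ≈ 1.578

T_eq = [S₀(1−A)/(4σd²)]^(1/4), so T ∝ (1−A)^(1/4) / √d.
T₁ = [1360×0.28/(4×5.67×10⁻⁸×1.90²)]^(1/4) = 146.85 K.
T₂ = [1360×0.64/(4×5.67×10⁻⁸×7.15²)]^(1/4) = 93.08 K.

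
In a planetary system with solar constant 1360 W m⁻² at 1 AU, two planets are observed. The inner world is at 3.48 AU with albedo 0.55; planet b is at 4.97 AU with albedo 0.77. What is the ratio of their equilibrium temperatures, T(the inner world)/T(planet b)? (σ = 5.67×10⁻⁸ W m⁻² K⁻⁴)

T_eq = [S₀(1−A)/(4σd²)]^(1/4), so T ∝ (1−A)^(1/4) / √d.
T₁ = [1360×0.45/(4×5.67×10⁻⁸×3.48²)]^(1/4) = 122.18 K.
T₂ = [1360×0.23/(4×5.67×10⁻⁸×4.97²)]^(1/4) = 86.44 K.

T₁/T₂ ≈ 1.413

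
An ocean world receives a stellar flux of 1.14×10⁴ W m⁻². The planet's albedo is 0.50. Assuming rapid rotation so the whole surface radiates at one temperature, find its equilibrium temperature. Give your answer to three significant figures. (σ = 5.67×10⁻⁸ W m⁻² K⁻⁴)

Energy balance: absorbed = emitted ⇒ πR²·S(1−A) = 4πR²·σT_eq⁴, so T_eq⁴ = S(1−A)/(4σ).
T_eq = [1.14×10⁴ × 0.50 / (4 × 5.67×10⁻⁸)]^(1/4) = (2.51×10¹⁰)^(1/4) = 398 K.

T_eq ≈ 398 K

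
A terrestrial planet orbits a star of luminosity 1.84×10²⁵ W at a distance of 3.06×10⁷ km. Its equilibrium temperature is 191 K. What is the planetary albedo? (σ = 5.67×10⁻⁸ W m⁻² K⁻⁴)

d = 3.06×10⁷ km = 3.06×10¹⁰ m.
Flux: S = L/(4πd²) = 1.84×10²⁵/(4π×(3.06×10¹⁰)²) = 1560 W m⁻².
From T_eq⁴ = S(1−A)/(4σ): 1−A = 4σT_eq⁴/S.
1−A = 4 × 5.67×10⁻⁸ × (191)⁴ / 1560 = 0.193.

A ≈ 0.81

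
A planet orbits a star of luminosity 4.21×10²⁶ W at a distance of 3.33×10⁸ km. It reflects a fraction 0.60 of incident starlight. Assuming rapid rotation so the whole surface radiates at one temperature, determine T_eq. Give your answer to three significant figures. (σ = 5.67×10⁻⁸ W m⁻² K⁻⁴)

T_eq ≈ 152 K

d = 3.33×10⁸ km = 3.33×10¹¹ m.
Flux: S = L/(4πd²) = 4.21×10²⁶/(4π×(3.33×10¹¹)²) = 302 W m⁻².
Energy balance: absorbed = emitted ⇒ πR²·S(1−A) = 4πR²·σT_eq⁴, so T_eq⁴ = S(1−A)/(4σ).
T_eq = [302 × 0.40 / (4 × 5.67×10⁻⁸)]^(1/4) = (5.33×10⁸)^(1/4) = 152 K.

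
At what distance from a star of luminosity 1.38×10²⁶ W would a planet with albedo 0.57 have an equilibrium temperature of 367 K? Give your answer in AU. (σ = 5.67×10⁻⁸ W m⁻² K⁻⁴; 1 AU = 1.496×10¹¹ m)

From T_eq⁴ = L(1−A)/(16πσd²): d = √[L(1−A)/(16πσT_eq⁴)].
d = √[1.38×10²⁶ × 0.43 / (16π × 5.67×10⁻⁸ × (367)⁴)] = 3.39×10¹⁰ m = 0.226 AU.

d ≈ 0.226 AU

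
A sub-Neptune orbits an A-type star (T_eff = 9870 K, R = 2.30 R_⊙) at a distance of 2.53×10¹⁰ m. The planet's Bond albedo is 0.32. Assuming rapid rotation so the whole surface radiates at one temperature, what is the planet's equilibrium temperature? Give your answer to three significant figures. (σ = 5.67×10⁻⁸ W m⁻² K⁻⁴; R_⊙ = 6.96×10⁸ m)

R_⋆ = 2.30 × 6.96×10⁸ = 1.60×10⁹ m.
L = 4πR_⋆²σT_⋆⁴ = 4π(1.60×10⁹)² × 5.67×10⁻⁸ × (9870)⁴ = 1.73×10²⁸ W.
S = L/(4πd²) = 2.15×10⁶ W m⁻².
Energy balance: absorbed = emitted ⇒ πR²·S(1−A) = 4πR²·σT_eq⁴, so T_eq⁴ = S(1−A)/(4σ).
T_eq = [2.15×10⁶ × 0.68 / (4 × 5.67×10⁻⁸)]^(1/4) = (6.46×10¹²)^(1/4) = 1590 K.

T_eq ≈ 1590 K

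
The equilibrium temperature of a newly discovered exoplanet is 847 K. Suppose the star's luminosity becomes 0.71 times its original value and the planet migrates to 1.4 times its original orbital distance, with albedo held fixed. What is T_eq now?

T_eq ∝ L^(1/4) · d^(−1/2).
T′ = 847 × 0.71^(1/4) / 1.4^(1/2) = 657 K.

T_eq ≈ 657 K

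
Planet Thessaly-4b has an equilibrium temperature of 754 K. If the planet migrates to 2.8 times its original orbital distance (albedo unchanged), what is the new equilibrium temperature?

T_eq ≈ 451 K

T_eq ∝ L^(1/4) · d^(−1/2).
T′ = 754 / 2.8^(1/2) = 451 K.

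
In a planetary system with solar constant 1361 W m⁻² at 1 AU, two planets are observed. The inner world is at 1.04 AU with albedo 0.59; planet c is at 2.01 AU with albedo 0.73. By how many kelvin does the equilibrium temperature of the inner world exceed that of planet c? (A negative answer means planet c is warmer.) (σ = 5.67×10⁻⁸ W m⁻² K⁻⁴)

T_eq = [S₀(1−A)/(4σd²)]^(1/4), so T ∝ (1−A)^(1/4) / √d.
T₁ = [1361×0.41/(4×5.67×10⁻⁸×1.04²)]^(1/4) = 218.39 K.
T₂ = [1361×0.27/(4×5.67×10⁻⁸×2.01²)]^(1/4) = 141.51 K.

ΔT ≈ 76.9 K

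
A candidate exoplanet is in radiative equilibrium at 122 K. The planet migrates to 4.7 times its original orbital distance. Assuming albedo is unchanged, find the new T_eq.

T_eq ∝ L^(1/4) · d^(−1/2).
T′ = 122 / 4.7^(1/2) = 56.3 K.

T_eq ≈ 56.3 K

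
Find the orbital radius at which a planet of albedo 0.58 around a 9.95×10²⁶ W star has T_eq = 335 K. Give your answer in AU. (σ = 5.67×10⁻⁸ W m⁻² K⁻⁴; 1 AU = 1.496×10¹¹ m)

From T_eq⁴ = L(1−A)/(16πσd²): d = √[L(1−A)/(16πσT_eq⁴)].
d = √[9.95×10²⁶ × 0.42 / (16π × 5.67×10⁻⁸ × (335)⁴)] = 1.08×10¹¹ m = 0.721 AU.

d ≈ 0.721 AU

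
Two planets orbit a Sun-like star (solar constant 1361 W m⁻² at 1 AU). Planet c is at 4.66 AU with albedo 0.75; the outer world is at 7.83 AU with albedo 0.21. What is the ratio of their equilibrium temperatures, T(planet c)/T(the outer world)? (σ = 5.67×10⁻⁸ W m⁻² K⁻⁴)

T_eq = [S₀(1−A)/(4σd²)]^(1/4), so T ∝ (1−A)^(1/4) / √d.
T₁ = [1361×0.25/(4×5.67×10⁻⁸×4.66²)]^(1/4) = 91.17 K.
T₂ = [1361×0.79/(4×5.67×10⁻⁸×7.83²)]^(1/4) = 93.77 K.

T₁/T₂ ≈ 0.972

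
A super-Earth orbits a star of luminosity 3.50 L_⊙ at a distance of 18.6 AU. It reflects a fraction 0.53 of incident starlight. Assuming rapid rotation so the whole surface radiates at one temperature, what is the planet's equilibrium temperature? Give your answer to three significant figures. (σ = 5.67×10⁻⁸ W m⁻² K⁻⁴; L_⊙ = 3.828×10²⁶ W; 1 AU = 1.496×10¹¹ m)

T_eq ≈ 73.1 K

d = 18.6 AU = 2.78×10¹² m.
L = 3.50 × 3.828×10²⁶ = 1.34×10²⁷ W.
Flux: S = L/(4πd²) = 1.34×10²⁷/(4π×(2.78×10¹²)²) = 13.8 W m⁻².
Energy balance: absorbed = emitted ⇒ πR²·S(1−A) = 4πR²·σT_eq⁴, so T_eq⁴ = S(1−A)/(4σ).
T_eq = [13.8 × 0.47 / (4 × 5.67×10⁻⁸)]^(1/4) = (2.85×10⁷)^(1/4) = 73.1 K.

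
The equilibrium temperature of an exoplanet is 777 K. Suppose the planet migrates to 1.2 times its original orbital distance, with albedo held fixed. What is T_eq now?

T_eq ∝ L^(1/4) · d^(−1/2).
T′ = 777 / 1.2^(1/2) = 709 K.

T_eq ≈ 709 K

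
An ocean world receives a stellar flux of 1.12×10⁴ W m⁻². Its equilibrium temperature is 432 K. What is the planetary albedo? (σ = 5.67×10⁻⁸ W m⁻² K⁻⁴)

A ≈ 0.29

From T_eq⁴ = S(1−A)/(4σ): 1−A = 4σT_eq⁴/S.
1−A = 4 × 5.67×10⁻⁸ × (432)⁴ / 1.12×10⁴ = 0.705.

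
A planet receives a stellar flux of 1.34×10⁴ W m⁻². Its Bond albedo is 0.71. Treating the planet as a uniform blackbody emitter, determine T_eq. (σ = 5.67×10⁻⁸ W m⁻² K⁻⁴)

T_eq ≈ 362 K

Energy balance: absorbed = emitted ⇒ πR²·S(1−A) = 4πR²·σT_eq⁴, so T_eq⁴ = S(1−A)/(4σ).
T_eq = [1.34×10⁴ × 0.29 / (4 × 5.67×10⁻⁸)]^(1/4) = (1.71×10¹⁰)^(1/4) = 362 K.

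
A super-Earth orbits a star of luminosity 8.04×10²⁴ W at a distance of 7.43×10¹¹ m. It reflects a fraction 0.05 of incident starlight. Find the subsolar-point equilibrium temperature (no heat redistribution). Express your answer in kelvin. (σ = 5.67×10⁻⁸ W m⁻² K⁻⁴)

T_ss ≈ 66.4 K

Flux: S = L/(4πd²) = 8.04×10²⁴/(4π×(7.43×10¹¹)²) = 1.16 W m⁻².
At the subsolar point the surface absorbs S(1−A) and emits σT⁴ per unit area — no factor of 4, since only the local patch is in balance.
T = [1.16 × 0.95 / 5.67×10⁻⁸]^(1/4) = (1.94×10⁷)^(1/4) = 66.4 K.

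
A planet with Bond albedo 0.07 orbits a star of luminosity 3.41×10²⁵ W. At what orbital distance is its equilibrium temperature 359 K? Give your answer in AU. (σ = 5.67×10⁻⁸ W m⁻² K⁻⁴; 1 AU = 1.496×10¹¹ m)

d ≈ 0.173 AU

From T_eq⁴ = L(1−A)/(16πσd²): d = √[L(1−A)/(16πσT_eq⁴)].
d = √[3.41×10²⁵ × 0.93 / (16π × 5.67×10⁻⁸ × (359)⁴)] = 2.59×10¹⁰ m = 0.173 AU.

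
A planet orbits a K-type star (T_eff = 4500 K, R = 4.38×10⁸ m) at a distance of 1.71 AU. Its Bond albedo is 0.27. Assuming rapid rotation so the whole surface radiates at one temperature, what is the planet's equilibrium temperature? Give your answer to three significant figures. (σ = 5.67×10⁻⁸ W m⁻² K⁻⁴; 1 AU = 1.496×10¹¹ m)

d = 1.71 AU = 2.56×10¹¹ m.
L = 4πR_⋆²σT_⋆⁴ = 4π(4.38×10⁸)² × 5.67×10⁻⁸ × (4500)⁴ = 5.61×10²⁵ W.
S = L/(4πd²) = 68.2 W m⁻².
Energy balance: absorbed = emitted ⇒ πR²·S(1−A) = 4πR²·σT_eq⁴, so T_eq⁴ = S(1−A)/(4σ).
T_eq = [68.2 × 0.73 / (4 × 5.67×10⁻⁸)]^(1/4) = (2.19×10⁸)^(1/4) = 122 K.

T_eq ≈ 122 K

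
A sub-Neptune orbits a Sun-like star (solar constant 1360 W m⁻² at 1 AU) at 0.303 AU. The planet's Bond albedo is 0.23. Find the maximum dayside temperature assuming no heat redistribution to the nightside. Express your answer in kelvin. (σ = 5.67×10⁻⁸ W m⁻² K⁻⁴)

Flux at 0.303 AU: S = 1360/0.303² = 1.48×10⁴ W m⁻².
With no redistribution each surface element balances locally: S(1−A) = σT⁴.
T = [1.48×10⁴ × 0.77 / 5.67×10⁻⁸]^(1/4) = (2.01×10¹¹)^(1/4) = 670 K.

T_ss ≈ 670 K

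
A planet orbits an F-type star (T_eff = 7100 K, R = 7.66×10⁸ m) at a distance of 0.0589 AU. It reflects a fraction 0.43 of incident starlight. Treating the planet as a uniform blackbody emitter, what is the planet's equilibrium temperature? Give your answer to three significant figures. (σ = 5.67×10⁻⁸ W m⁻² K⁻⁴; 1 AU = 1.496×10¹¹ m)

d = 0.0589 AU = 8.81×10⁹ m.
L = 4πR_⋆²σT_⋆⁴ = 4π(7.66×10⁸)² × 5.67×10⁻⁸ × (7100)⁴ = 1.06×10²⁷ W.
S = L/(4πd²) = 1.09×10⁶ W m⁻².
Energy balance: absorbed = emitted ⇒ πR²·S(1−A) = 4πR²·σT_eq⁴, so T_eq⁴ = S(1−A)/(4σ).
T_eq = [1.09×10⁶ × 0.57 / (4 × 5.67×10⁻⁸)]^(1/4) = (2.74×10¹²)^(1/4) = 1290 K.

T_eq ≈ 1290 K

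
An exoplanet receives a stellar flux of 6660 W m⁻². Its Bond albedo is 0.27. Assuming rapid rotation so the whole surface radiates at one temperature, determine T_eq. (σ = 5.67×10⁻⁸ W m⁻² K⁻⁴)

T_eq ≈ 383 K

Energy balance: absorbed = emitted ⇒ πR²·S(1−A) = 4πR²·σT_eq⁴, so T_eq⁴ = S(1−A)/(4σ).
T_eq = [6660 × 0.73 / (4 × 5.67×10⁻⁸)]^(1/4) = (2.14×10¹⁰)^(1/4) = 383 K.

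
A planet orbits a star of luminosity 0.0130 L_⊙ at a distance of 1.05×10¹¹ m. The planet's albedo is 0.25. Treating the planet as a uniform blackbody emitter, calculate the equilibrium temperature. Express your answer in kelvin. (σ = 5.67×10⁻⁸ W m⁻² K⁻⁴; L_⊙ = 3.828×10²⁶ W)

L = 0.0130 × 3.828×10²⁶ = 4.98×10²⁴ W.
Flux: S = L/(4πd²) = 4.98×10²⁴/(4π×(1.05×10¹¹)²) = 35.9 W m⁻².
Energy balance: absorbed = emitted ⇒ πR²·S(1−A) = 4πR²·σT_eq⁴, so T_eq⁴ = S(1−A)/(4σ).
T_eq = [35.9 × 0.75 / (4 × 5.67×10⁻⁸)]^(1/4) = (1.19×10⁸)^(1/4) = 104 K.

T_eq ≈ 104 K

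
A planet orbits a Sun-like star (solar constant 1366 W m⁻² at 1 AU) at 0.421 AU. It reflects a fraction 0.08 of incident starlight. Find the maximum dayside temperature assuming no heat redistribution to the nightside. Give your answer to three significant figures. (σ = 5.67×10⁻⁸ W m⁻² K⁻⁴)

Flux at 0.421 AU: S = 1366/0.421² = 7710 W m⁻².
With no redistribution each surface element balances locally: S(1−A) = σT⁴.
T = [7710 × 0.92 / 5.67×10⁻⁸]^(1/4) = (1.25×10¹¹)^(1/4) = 595 K.

T_ss ≈ 595 K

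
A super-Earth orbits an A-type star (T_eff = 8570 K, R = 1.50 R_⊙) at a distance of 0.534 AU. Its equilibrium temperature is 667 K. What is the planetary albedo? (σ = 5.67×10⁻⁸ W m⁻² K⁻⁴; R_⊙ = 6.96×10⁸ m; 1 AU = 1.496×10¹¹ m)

R_⋆ = 1.50 × 6.96×10⁸ = 1.04×10⁹ m.
d = 0.534 AU = 7.99×10¹⁰ m.
L = 4πR_⋆²σT_⋆⁴ = 4π(1.04×10⁹)² × 5.67×10⁻⁸ × (8570)⁴ = 4.19×10²⁷ W.
S = L/(4πd²) = 5.22×10⁴ W m⁻².
From T_eq⁴ = S(1−A)/(4σ): 1−A = 4σT_eq⁴/S.
1−A = 4 × 5.67×10⁻⁸ × (667)⁴ / 5.22×10⁴ = 0.859.

A ≈ 0.14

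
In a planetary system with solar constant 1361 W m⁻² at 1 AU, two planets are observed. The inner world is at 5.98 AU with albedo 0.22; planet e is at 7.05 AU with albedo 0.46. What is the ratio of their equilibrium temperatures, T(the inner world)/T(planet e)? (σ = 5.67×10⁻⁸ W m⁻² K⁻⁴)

T_eq = [S₀(1−A)/(4σd²)]^(1/4), so T ∝ (1−A)^(1/4) / √d.
T₁ = [1361×0.78/(4×5.67×10⁻⁸×5.98²)]^(1/4) = 106.96 K.
T₂ = [1361×0.54/(4×5.67×10⁻⁸×7.05²)]^(1/4) = 89.86 K.

T₁/T₂ ≈ 1.190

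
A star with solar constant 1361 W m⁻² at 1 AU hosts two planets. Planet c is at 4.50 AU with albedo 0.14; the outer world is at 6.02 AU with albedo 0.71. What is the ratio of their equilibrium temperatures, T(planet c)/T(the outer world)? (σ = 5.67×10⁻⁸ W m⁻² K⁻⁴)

T_eq = [S₀(1−A)/(4σd²)]^(1/4), so T ∝ (1−A)^(1/4) / √d.
T₁ = [1361×0.86/(4×5.67×10⁻⁸×4.50²)]^(1/4) = 126.35 K.
T₂ = [1361×0.29/(4×5.67×10⁻⁸×6.02²)]^(1/4) = 83.24 K.

T₁/T₂ ≈ 1.518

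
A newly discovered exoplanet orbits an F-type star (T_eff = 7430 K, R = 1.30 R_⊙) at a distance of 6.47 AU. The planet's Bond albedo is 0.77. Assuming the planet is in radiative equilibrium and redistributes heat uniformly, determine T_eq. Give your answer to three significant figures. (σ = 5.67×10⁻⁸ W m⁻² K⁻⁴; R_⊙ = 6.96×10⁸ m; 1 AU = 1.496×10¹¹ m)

T_eq ≈ 111 K

R_⋆ = 1.30 × 6.96×10⁸ = 9.05×10⁸ m.
d = 6.47 AU = 9.68×10¹¹ m.
L = 4πR_⋆²σT_⋆⁴ = 4π(9.05×10⁸)² × 5.67×10⁻⁸ × (7430)⁴ = 1.78×10²⁷ W.
S = L/(4πd²) = 151 W m⁻².
Energy balance: absorbed = emitted ⇒ πR²·S(1−A) = 4πR²·σT_eq⁴, so T_eq⁴ = S(1−A)/(4σ).
T_eq = [151 × 0.23 / (4 × 5.67×10⁻⁸)]^(1/4) = (1.53×10⁸)^(1/4) = 111 K.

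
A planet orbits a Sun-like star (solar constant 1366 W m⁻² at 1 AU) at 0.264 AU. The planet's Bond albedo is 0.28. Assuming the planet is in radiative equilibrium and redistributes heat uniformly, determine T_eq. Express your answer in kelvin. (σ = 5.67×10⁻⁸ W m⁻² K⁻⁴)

T_eq ≈ 499 K

Flux at 0.264 AU: S = 1366/0.264² = 1.96×10⁴ W m⁻².
Energy balance: absorbed = emitted ⇒ πR²·S(1−A) = 4πR²·σT_eq⁴, so T_eq⁴ = S(1−A)/(4σ).
T_eq = [1.96×10⁴ × 0.72 / (4 × 5.67×10⁻⁸)]^(1/4) = (6.22×10¹⁰)^(1/4) = 499 K.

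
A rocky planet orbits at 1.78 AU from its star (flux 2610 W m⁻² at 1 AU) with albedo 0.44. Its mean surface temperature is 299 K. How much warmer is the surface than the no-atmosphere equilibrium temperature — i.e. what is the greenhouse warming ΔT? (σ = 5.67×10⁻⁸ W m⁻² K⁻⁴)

ΔT ≈ 86.6 K

S = 2610/1.78² = 823.8 W m⁻².
T_eq = [S(1−A)/(4σ)]^(1/4) = [823.8×0.56/(4×5.67×10⁻⁸)]^(1/4) = 212.4 K.
ΔT = T_surf − T_eq = 299 − 212.4.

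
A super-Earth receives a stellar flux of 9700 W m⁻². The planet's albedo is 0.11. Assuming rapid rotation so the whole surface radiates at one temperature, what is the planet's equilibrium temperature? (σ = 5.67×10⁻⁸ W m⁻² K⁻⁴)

Energy balance: absorbed = emitted ⇒ πR²·S(1−A) = 4πR²·σT_eq⁴, so T_eq⁴ = S(1−A)/(4σ).
T_eq = [9700 × 0.89 / (4 × 5.67×10⁻⁸)]^(1/4) = (3.81×10¹⁰)^(1/4) = 442 K.

T_eq ≈ 442 K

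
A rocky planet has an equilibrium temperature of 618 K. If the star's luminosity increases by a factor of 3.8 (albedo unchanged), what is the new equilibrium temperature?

T_eq ≈ 863 K

T_eq ∝ L^(1/4) · d^(−1/2).
T′ = 618 × 3.8^(1/4) = 863 K.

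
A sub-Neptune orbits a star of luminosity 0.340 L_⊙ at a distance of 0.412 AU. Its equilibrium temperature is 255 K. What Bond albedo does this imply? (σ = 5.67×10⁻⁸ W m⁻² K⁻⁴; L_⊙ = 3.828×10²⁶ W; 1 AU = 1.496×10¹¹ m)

A ≈ 0.65

d = 0.412 AU = 6.16×10¹⁰ m.
L = 0.340 × 3.828×10²⁶ = 1.30×10²⁶ W.
Flux: S = L/(4πd²) = 1.30×10²⁶/(4π×(6.16×10¹⁰)²) = 2730 W m⁻².
From T_eq⁴ = S(1−A)/(4σ): 1−A = 4σT_eq⁴/S.
1−A = 4 × 5.67×10⁻⁸ × (255)⁴ / 2730 = 0.352.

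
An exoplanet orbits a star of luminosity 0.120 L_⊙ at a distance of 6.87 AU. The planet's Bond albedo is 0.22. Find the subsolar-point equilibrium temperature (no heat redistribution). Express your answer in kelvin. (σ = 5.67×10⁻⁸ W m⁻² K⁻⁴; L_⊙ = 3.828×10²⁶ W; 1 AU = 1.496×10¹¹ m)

d = 6.87 AU = 1.03×10¹² m.
L = 0.120 × 3.828×10²⁶ = 4.59×10²⁵ W.
Flux: S = L/(4πd²) = 4.59×10²⁵/(4π×(1.03×10¹²)²) = 3.46 W m⁻².
At the subsolar point the surface absorbs S(1−A) and emits σT⁴ per unit area — no factor of 4, since only the local patch is in balance.
T = [3.46 × 0.78 / 5.67×10⁻⁸]^(1/4) = (4.76×10⁷)^(1/4) = 83.1 K.

T_ss ≈ 83.1 K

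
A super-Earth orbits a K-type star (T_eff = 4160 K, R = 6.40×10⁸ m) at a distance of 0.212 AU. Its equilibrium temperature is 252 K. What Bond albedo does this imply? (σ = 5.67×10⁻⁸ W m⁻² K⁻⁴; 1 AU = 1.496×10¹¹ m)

d = 0.212 AU = 3.17×10¹⁰ m.
L = 4πR_⋆²σT_⋆⁴ = 4π(6.40×10⁸)² × 5.67×10⁻⁸ × (4160)⁴ = 8.74×10²⁵ W.
S = L/(4πd²) = 6910 W m⁻².
From T_eq⁴ = S(1−A)/(4σ): 1−A = 4σT_eq⁴/S.
1−A = 4 × 5.67×10⁻⁸ × (252)⁴ / 6910 = 0.132.

A ≈ 0.87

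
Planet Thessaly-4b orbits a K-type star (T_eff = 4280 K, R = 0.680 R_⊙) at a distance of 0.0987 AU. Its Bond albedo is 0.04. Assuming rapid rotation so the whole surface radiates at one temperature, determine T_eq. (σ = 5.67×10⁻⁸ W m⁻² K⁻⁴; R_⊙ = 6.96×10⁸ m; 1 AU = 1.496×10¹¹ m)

T_eq ≈ 536 K

R_⋆ = 0.680 × 6.96×10⁸ = 4.73×10⁸ m.
d = 0.0987 AU = 1.48×10¹⁰ m.
L = 4πR_⋆²σT_⋆⁴ = 4π(4.73×10⁸)² × 5.67×10⁻⁸ × (4280)⁴ = 5.36×10²⁵ W.
S = L/(4πd²) = 1.95×10⁴ W m⁻².
Energy balance: absorbed = emitted ⇒ πR²·S(1−A) = 4πR²·σT_eq⁴, so T_eq⁴ = S(1−A)/(4σ).
T_eq = [1.95×10⁴ × 0.96 / (4 × 5.67×10⁻⁸)]^(1/4) = (8.27×10¹⁰)^(1/4) = 536 K.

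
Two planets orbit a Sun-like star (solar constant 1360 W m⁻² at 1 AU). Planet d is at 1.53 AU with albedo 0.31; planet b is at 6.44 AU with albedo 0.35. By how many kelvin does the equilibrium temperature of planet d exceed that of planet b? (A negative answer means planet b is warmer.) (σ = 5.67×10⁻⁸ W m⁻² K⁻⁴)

ΔT ≈ 106.6 K

T_eq = [S₀(1−A)/(4σd²)]^(1/4), so T ∝ (1−A)^(1/4) / √d.
T₁ = [1360×0.69/(4×5.67×10⁻⁸×1.53²)]^(1/4) = 205.04 K.
T₂ = [1360×0.65/(4×5.67×10⁻⁸×6.44²)]^(1/4) = 98.46 K.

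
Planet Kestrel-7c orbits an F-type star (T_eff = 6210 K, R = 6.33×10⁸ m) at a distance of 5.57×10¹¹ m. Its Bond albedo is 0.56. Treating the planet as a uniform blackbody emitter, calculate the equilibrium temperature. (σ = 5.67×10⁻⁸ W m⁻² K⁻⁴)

T_eq ≈ 121 K

L = 4πR_⋆²σT_⋆⁴ = 4π(6.33×10⁸)² × 5.67×10⁻⁸ × (6210)⁴ = 4.25×10²⁶ W.
S = L/(4πd²) = 109 W m⁻².
Energy balance: absorbed = emitted ⇒ πR²·S(1−A) = 4πR²·σT_eq⁴, so T_eq⁴ = S(1−A)/(4σ).
T_eq = [109 × 0.44 / (4 × 5.67×10⁻⁸)]^(1/4) = (2.11×10⁸)^(1/4) = 121 K.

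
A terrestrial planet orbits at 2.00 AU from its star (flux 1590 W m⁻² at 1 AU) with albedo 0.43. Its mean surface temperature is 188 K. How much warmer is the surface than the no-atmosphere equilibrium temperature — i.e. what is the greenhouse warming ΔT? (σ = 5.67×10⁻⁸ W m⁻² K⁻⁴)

S = 1590/2.00² = 397.5 W m⁻².
T_eq = [S(1−A)/(4σ)]^(1/4) = [397.5×0.57/(4×5.67×10⁻⁸)]^(1/4) = 177.8 K.
ΔT = T_surf − T_eq = 188 − 177.8.

ΔT ≈ 10.2 K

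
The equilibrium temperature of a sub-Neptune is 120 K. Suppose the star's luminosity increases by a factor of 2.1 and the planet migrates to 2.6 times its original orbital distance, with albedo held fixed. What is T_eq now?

T_eq ∝ L^(1/4) · d^(−1/2).
T′ = 120 × 2.1^(1/4) / 2.6^(1/2) = 89.6 K.

T_eq ≈ 89.6 K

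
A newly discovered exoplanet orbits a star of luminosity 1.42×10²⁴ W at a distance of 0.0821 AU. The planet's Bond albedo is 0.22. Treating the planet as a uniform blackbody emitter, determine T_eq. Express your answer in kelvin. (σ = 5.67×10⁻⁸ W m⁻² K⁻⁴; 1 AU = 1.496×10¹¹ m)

T_eq ≈ 225 K

d = 0.0821 AU = 1.23×10¹⁰ m.
Flux: S = L/(4πd²) = 1.42×10²⁴/(4π×(1.23×10¹⁰)²) = 749 W m⁻².
Energy balance: absorbed = emitted ⇒ πR²·S(1−A) = 4πR²·σT_eq⁴, so T_eq⁴ = S(1−A)/(4σ).
T_eq = [749 × 0.78 / (4 × 5.67×10⁻⁸)]^(1/4) = (2.58×10⁹)^(1/4) = 225 K.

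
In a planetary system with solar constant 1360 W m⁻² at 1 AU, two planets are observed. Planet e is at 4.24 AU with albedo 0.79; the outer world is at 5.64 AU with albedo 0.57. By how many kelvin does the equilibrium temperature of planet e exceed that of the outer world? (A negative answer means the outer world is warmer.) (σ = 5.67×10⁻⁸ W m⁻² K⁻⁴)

ΔT ≈ -3.4 K

T_eq = [S₀(1−A)/(4σd²)]^(1/4), so T ∝ (1−A)^(1/4) / √d.
T₁ = [1360×0.21/(4×5.67×10⁻⁸×4.24²)]^(1/4) = 91.48 K.
T₂ = [1360×0.43/(4×5.67×10⁻⁸×5.64²)]^(1/4) = 94.89 K.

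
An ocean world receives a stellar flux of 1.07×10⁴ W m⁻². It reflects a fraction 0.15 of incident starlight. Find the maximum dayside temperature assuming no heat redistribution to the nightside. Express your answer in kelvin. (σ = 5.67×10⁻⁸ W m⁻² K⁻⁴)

With no redistribution each surface element balances locally: S(1−A) = σT⁴.
T = [1.07×10⁴ × 0.85 / 5.67×10⁻⁸]^(1/4) = (1.60×10¹¹)^(1/4) = 633 K.

T_ss ≈ 633 K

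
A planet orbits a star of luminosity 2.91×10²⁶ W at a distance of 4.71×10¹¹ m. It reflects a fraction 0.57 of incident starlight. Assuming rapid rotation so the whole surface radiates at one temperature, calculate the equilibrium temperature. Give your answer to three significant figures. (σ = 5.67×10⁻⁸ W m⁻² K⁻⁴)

T_eq ≈ 119 K

Flux: S = L/(4πd²) = 2.91×10²⁶/(4π×(4.71×10¹¹)²) = 104 W m⁻².
Energy balance: absorbed = emitted ⇒ πR²·S(1−A) = 4πR²·σT_eq⁴, so T_eq⁴ = S(1−A)/(4σ).
T_eq = [104 × 0.43 / (4 × 5.67×10⁻⁸)]^(1/4) = (1.98×10⁸)^(1/4) = 119 K.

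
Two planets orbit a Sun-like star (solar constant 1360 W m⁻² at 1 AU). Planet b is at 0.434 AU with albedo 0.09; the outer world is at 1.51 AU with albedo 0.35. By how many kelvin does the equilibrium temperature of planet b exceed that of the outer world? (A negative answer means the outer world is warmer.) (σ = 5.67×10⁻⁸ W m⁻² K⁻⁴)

T_eq = [S₀(1−A)/(4σd²)]^(1/4), so T ∝ (1−A)^(1/4) / √d.
T₁ = [1360×0.91/(4×5.67×10⁻⁸×0.434²)]^(1/4) = 412.56 K.
T₂ = [1360×0.65/(4×5.67×10⁻⁸×1.51²)]^(1/4) = 203.34 K.

ΔT ≈ 209.2 K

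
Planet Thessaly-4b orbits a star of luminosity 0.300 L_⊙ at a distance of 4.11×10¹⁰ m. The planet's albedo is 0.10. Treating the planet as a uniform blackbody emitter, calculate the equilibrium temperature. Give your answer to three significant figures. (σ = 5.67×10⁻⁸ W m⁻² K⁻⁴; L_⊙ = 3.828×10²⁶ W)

T_eq ≈ 383 K

L = 0.300 × 3.828×10²⁶ = 1.15×10²⁶ W.
Flux: S = L/(4πd²) = 1.15×10²⁶/(4π×(4.11×10¹⁰)²) = 5410 W m⁻².
Energy balance: absorbed = emitted ⇒ πR²·S(1−A) = 4πR²·σT_eq⁴, so T_eq⁴ = S(1−A)/(4σ).
T_eq = [5410 × 0.90 / (4 × 5.67×10⁻⁸)]^(1/4) = (2.15×10¹⁰)^(1/4) = 383 K.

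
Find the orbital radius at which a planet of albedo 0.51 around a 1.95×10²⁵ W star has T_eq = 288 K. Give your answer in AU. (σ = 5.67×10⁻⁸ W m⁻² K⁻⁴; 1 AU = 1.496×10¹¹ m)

From T_eq⁴ = L(1−A)/(16πσd²): d = √[L(1−A)/(16πσT_eq⁴)].
d = √[1.95×10²⁵ × 0.49 / (16π × 5.67×10⁻⁸ × (288)⁴)] = 2.21×10¹⁰ m = 0.148 AU.

d ≈ 0.148 AU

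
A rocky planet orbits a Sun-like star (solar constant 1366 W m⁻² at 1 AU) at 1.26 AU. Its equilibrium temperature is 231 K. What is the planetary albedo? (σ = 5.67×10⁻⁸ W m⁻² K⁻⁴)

A ≈ 0.25

Flux at 1.26 AU: S = 1366/1.26² = 860 W m⁻².
From T_eq⁴ = S(1−A)/(4σ): 1−A = 4σT_eq⁴/S.
1−A = 4 × 5.67×10⁻⁸ × (231)⁴ / 860 = 0.751.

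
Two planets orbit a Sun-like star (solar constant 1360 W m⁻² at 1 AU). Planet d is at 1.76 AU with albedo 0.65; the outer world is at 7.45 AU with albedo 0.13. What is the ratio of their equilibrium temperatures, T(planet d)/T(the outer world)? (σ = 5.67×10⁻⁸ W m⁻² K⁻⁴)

T_eq = [S₀(1−A)/(4σd²)]^(1/4), so T ∝ (1−A)^(1/4) / √d.
T₁ = [1360×0.35/(4×5.67×10⁻⁸×1.76²)]^(1/4) = 161.34 K.
T₂ = [1360×0.87/(4×5.67×10⁻⁸×7.45²)]^(1/4) = 98.46 K.

T₁/T₂ ≈ 1.639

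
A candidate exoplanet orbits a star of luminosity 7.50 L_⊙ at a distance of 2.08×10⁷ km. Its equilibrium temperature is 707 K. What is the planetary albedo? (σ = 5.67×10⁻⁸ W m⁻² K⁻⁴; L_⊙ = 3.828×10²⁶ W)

A ≈ 0.89

d = 2.08×10⁷ km = 2.08×10¹⁰ m.
L = 7.50 × 3.828×10²⁶ = 2.87×10²⁷ W.
Flux: S = L/(4πd²) = 2.87×10²⁷/(4π×(2.08×10¹⁰)²) = 5.28×10⁵ W m⁻².
From T_eq⁴ = S(1−A)/(4σ): 1−A = 4σT_eq⁴/S.
1−A = 4 × 5.67×10⁻⁸ × (707)⁴ / 5.28×10⁵ = 0.107.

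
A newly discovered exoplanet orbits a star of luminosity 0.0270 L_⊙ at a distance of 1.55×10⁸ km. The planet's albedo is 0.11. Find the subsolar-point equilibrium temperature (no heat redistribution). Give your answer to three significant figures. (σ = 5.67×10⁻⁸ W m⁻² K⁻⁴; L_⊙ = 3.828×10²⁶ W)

d = 1.55×10⁸ km = 1.55×10¹¹ m.
L = 0.0270 × 3.828×10²⁶ = 1.03×10²⁵ W.
Flux: S = L/(4πd²) = 1.03×10²⁵/(4π×(1.55×10¹¹)²) = 34.2 W m⁻².
At the subsolar point the surface absorbs S(1−A) and emits σT⁴ per unit area — no factor of 4, since only the local patch is in balance.
T = [34.2 × 0.89 / 5.67×10⁻⁸]^(1/4) = (5.37×10⁸)^(1/4) = 152 K.

T_ss ≈ 152 K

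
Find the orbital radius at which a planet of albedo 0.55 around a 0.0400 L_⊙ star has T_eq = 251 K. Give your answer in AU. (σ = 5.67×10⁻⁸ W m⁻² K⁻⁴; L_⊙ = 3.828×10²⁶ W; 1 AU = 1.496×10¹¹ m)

L = 0.0400 × 3.828×10²⁶ = 1.53×10²⁵ W.
From T_eq⁴ = L(1−A)/(16πσd²): d = √[L(1−A)/(16πσT_eq⁴)].
d = √[1.53×10²⁵ × 0.45 / (16π × 5.67×10⁻⁸ × (251)⁴)] = 2.47×10¹⁰ m = 0.165 AU.

d ≈ 0.165 AU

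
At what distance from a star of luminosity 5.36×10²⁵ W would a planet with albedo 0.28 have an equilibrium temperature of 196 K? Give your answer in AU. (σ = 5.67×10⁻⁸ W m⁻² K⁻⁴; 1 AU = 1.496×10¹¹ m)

d ≈ 0.640 AU

From T_eq⁴ = L(1−A)/(16πσd²): d = √[L(1−A)/(16πσT_eq⁴)].
d = √[5.36×10²⁵ × 0.72 / (16π × 5.67×10⁻⁸ × (196)⁴)] = 9.58×10¹⁰ m = 0.640 AU.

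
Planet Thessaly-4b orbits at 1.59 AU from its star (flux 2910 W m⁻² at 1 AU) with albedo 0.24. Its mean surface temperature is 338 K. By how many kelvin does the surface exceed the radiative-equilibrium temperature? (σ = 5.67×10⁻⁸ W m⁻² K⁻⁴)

ΔT ≈ 88.8 K

S = 2910/1.59² = 1151 W m⁻².
T_eq = [S(1−A)/(4σ)]^(1/4) = [1151×0.76/(4×5.67×10⁻⁸)]^(1/4) = 249.2 K.
ΔT = T_surf − T_eq = 338 − 249.2.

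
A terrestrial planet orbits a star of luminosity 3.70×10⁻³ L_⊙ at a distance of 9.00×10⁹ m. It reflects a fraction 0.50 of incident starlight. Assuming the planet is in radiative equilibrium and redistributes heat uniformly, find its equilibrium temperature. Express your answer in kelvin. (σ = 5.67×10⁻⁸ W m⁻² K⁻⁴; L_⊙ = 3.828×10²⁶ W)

L = 3.70×10⁻³ × 3.828×10²⁶ = 1.42×10²⁴ W.
Flux: S = L/(4πd²) = 1.42×10²⁴/(4π×(9.00×10⁹)²) = 1390 W m⁻².
Energy balance: absorbed = emitted ⇒ πR²·S(1−A) = 4πR²·σT_eq⁴, so T_eq⁴ = S(1−A)/(4σ).
T_eq = [1390 × 0.50 / (4 × 5.67×10⁻⁸)]^(1/4) = (3.07×10⁹)^(1/4) = 235 K.

T_eq ≈ 235 K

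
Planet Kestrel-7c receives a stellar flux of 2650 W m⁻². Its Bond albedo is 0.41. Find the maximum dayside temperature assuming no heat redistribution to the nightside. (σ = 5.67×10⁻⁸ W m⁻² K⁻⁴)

With no redistribution each surface element balances locally: S(1−A) = σT⁴.
T = [2650 × 0.59 / 5.67×10⁻⁸]^(1/4) = (2.76×10¹⁰)^(1/4) = 408 K.

T_ss ≈ 408 K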